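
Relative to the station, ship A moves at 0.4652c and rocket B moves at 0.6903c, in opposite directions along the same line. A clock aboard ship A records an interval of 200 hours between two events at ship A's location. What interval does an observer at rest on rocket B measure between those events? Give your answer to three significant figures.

The velocity of ship A relative to rocket B is (0.4652 + 0.6903)c / (1 + 0.4652×0.6903) = 0.87463c; relative speed 0.87463c.
At |u| = 0.87463c, γ = (1 − 0.764978)^(−1/2) = 2.0627.
The clock on ship A records proper time, so rocket B measures Δt = γΔτ = 2.0627 × 200 = 413 hours.

413 hours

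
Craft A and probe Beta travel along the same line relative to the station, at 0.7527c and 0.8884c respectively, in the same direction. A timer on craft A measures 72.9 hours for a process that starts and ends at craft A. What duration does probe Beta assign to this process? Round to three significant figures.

The velocity of craft A relative to probe Beta is (0.7527 − 0.8884)c / (1 − 0.7527×0.8884) = −0.4096c; relative speed 0.4096c.
γ for this relative speed: γ = 1/√(1 − 0.167772) = 1.0962.
Craft A's interval is proper; time dilation gives Δt_B = γΔτ = 1.0962 × 72.9 hours = 79.9 hours.

79.9 hours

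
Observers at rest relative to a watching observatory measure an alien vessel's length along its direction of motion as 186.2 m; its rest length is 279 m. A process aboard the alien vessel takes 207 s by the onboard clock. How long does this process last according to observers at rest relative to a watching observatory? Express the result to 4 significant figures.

310.2 s

γ = L₀/L = 279/186.2 = 1.49839.
The same γ dilates the second interval: 1.49839 × 207 s = 310.2 s.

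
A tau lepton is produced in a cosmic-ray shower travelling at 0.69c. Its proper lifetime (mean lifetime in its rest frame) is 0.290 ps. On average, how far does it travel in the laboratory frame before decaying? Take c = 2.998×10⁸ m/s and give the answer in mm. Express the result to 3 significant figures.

0.0829 mm

γ = 1/√(1 − β²) = 1/√(1 − 0.4761) = 1/√0.5239 = 1/0.723809 = 1.3816.
Lab-frame lifetime: Δt = γτ = 1.3816 × 0.290 ps = 0.40066 ps.
Distance: d = vΔt = 0.69 × 2.998×10⁸ m/s × 4.0066×10^-13 s = 8.29×10^-5 m = 0.0829 mm.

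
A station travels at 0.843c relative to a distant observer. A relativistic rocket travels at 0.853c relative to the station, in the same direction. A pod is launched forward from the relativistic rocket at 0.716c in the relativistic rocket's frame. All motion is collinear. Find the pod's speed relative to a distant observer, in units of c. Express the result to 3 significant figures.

0.998c

First combine the pod and relativistic rocket (S''→S'): u₁ = (0.716 + 0.853)/(1 + 0.716×0.853) = 1.569/1.610748 = 0.97408.
Then combine with the station (S'→S): u = (0.97408 + 0.843)/(1 + 0.97408×0.843) = 1.81708/1.82114944 = 0.99777.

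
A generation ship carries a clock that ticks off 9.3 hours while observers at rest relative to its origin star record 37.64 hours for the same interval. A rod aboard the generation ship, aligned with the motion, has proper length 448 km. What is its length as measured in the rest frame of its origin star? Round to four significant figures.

The time-dilation ratio gives γ = 37.64/9.3 = 4.04731.
The rod contracts by the same γ: 448 km / 4.04731 = 110.7 km.

110.7 km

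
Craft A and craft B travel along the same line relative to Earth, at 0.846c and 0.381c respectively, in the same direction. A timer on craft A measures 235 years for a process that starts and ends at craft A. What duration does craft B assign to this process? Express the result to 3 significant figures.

323 years

Speed of craft A in craft B's frame: u = (v_A − v_B)/(1 − v_A v_B/c²) = (0.846 − 0.381)/(1 − 0.846×0.381) = 0.465/0.677674 = 0.68617; |u| = 0.68617c.
At |u| = 0.68617c, γ = (1 − 0.470829)^(−1/2) = 1.3747.
Craft A's interval is proper; time dilation gives Δt_B = γΔτ = 1.3747 × 235 years = 323 years.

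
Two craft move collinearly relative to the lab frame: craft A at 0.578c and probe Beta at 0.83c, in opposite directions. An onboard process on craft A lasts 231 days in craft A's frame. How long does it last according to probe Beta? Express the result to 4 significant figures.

751.0 days

Speed of craft A in probe Beta's frame: u = (v_A + v_B)/(1 + v_A v_B/c²) = (0.578 + 0.83)/(1 + 0.578×0.83) = 1.408/1.47974 = 0.95152; |u| = 0.95152c.
At |u| = 0.95152c, γ = (1 − 0.90539)^(−1/2) = 3.2511.
The clock on craft A records proper time, so probe Beta measures Δt = γΔτ = 3.2511 × 231 = 751.0 days.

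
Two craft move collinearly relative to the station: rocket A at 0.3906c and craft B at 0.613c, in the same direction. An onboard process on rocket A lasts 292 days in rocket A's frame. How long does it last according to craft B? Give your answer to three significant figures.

305 days

Transform rocket A's velocity into craft B's frame: (0.3906 − 0.613)/(1 − 0.3906·0.613) = −0.2224/0.7605622, so the relative speed is 0.29242c.
At |u| = 0.29242c, γ = (1 − 0.0855095)^(−1/2) = 1.0457.
The clock on rocket A records proper time, so craft B measures Δt = γΔτ = 1.0457 × 292 = 305 days.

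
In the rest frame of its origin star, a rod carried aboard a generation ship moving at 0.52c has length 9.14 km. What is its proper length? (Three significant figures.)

With β = 0.52, γ = 1/√(1 − 0.52²) = 1/√0.7296 = 1.1707.
Proper length: L₀ = γ·L = 1.1707 × 9.14 = 10.7 km.

10.7 km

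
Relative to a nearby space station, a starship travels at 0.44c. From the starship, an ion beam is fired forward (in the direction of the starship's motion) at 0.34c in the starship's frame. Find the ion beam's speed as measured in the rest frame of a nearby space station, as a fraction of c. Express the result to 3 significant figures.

Relativistic velocity addition: u = (u' + v)/(1 + u'v/c²), with u' = 0.34c and v = 0.44c.
Numerator: 0.34 + 0.44 = 0.78. Denominator: 1 + (0.34)(0.44) = 1.1496.
u = 0.78/1.1496 = 0.6785, so the speed is 0.678c.

0.678c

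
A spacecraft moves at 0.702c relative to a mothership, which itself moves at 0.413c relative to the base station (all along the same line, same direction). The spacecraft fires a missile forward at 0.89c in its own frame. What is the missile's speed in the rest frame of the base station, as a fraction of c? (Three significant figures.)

First combine the missile and spacecraft (S''→S'): u₁ = (0.89 + 0.702)/(1 + 0.89×0.702) = 1.592/1.62478 = 0.97982.
Then combine with the mothership (S'→S): u = (0.97982 + 0.413)/(1 + 0.97982×0.413) = 1.39282/1.40466566 = 0.99157.

0.992c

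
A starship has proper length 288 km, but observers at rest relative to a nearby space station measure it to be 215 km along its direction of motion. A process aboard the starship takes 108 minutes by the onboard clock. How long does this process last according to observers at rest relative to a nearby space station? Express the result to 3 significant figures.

γ = L₀/L = 288/215 = 1.33953.
The same γ dilates the second interval: 1.33953 × 108 minutes = 145 minutes.

145 minutes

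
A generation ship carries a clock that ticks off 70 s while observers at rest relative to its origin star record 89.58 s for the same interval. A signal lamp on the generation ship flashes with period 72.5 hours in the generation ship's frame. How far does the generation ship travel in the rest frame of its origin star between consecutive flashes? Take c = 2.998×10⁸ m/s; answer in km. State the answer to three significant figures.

From Δt = γΔτ: γ = 89.58/70 = 1.27971.
β = √(1 − 1/γ²) = 0.624. Lab-frame period = γτ = 1.27971×72.5 hours = 92.779 hours. Distance = βc × γτ = 0.624 × 2.998×10⁸ m/s × 334004.4 s = 6.2484×10^13 m = 6.25×10^10 km.

6.25×10^10 km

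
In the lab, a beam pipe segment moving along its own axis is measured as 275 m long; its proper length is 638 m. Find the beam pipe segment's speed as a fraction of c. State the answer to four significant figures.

Length contraction gives γ = L₀/L = 638/275 = 2.32.
β = √(1 − 1/γ²) = √0.814209 = 0.9023.

0.9023c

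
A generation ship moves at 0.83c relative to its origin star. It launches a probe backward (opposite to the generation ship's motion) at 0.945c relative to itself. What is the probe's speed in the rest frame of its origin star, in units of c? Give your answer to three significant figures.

0.533c

Relativistic velocity addition: u = (u' + v)/(1 + u'v/c²), with u' = −0.945c and v = 0.83c.
Numerator: −0.945 + 0.83 = −0.115. Denominator: 1 + (−0.945)(0.83) = 0.21565.
u = −0.115/0.21565 = −0.53327, so the speed is 0.533c.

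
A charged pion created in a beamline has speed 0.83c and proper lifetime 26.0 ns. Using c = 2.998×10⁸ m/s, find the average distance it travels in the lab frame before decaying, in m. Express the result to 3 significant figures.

11.6 m

β² = 0.6889, so γ = 1/√0.3111 = 1.7929.
Lab-frame lifetime: Δt = γτ = 1.7929 × 26.0 ns = 46.615 ns.
Distance: d = vΔt = 0.83 × 2.998×10⁸ m/s × 4.6615×10^-8 s = 11.6 m.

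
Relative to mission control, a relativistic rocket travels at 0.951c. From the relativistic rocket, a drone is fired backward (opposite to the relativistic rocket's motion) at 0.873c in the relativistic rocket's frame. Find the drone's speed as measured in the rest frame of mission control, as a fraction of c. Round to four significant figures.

In units of c, u = (u' + v)/(1 + u'v) with u' = −0.873 and v = 0.951.
Numerator: −0.873 + 0.951 = 0.078. Denominator: 1 + (−0.873)(0.951) = 0.169777.
u = 0.078/0.169777 = 0.45943, so the speed is 0.4594c.

0.4594c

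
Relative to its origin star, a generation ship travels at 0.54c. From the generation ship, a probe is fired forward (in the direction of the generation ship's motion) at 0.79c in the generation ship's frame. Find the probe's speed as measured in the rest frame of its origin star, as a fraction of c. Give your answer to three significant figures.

In units of c, u = (u' + v)/(1 + u'v) with u' = 0.79 and v = 0.54.
Numerator: 0.79 + 0.54 = 1.33. Denominator: 1 + (0.79)(0.54) = 1.4266.
u = 1.33/1.4266 = 0.93229, so the speed is 0.932c.

0.932c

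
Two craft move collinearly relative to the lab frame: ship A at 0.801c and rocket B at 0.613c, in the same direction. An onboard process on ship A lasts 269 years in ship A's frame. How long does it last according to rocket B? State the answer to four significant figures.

289.5 years

The velocity of ship A relative to rocket B is (0.801 − 0.613)c / (1 − 0.801×0.613) = 0.36936c; relative speed 0.36936c.
γ for this relative speed: γ = 1/√(1 − 0.136427) = 1.0761.
Ship A's interval is proper; time dilation gives Δt_B = γΔτ = 1.0761 × 269 years = 289.5 years.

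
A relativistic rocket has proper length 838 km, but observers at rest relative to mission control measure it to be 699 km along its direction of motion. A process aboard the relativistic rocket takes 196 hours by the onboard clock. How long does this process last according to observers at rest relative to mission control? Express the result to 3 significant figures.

From L = L₀/γ: γ = 838/699 = 1.19886.
The same γ dilates the second interval: 1.19886 × 196 hours = 235 hours.

235 hours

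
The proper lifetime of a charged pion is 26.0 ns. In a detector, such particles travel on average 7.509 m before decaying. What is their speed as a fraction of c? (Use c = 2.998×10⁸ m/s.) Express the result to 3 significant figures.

0.694c

Let x = d/(cτ) = 7.509 m / (2.998×10⁸ m/s × 2.600×10^-8 s) = 0.96333. Since d = βγcτ, x = βγ = β/√(1−β²).
Solving: β² = x²/(1+x²) = 0.928005/1.928005 = 0.481329, so β = 0.694.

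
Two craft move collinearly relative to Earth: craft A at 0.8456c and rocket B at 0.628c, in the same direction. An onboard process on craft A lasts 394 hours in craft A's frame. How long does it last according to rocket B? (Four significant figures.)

444.8 hours

The velocity of craft A relative to rocket B is (0.8456 − 0.628)c / (1 − 0.8456×0.628) = 0.464c; relative speed 0.464c.
At |u| = 0.464c, γ = (1 − 0.215296)^(−1/2) = 1.1289.
Craft A's interval is proper; time dilation gives Δt_B = γΔτ = 1.1289 × 394 hours = 444.8 hours.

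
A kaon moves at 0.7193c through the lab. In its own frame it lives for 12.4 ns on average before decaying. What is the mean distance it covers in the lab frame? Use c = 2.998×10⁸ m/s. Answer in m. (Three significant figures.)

3.85 m

β² = 0.51739249, so γ = 1/√0.48260751 = 1.4395.
Lab-frame lifetime: Δt = γτ = 1.4395 × 12.4 ns = 17.85 ns.
Distance: d = vΔt = 0.7193 × 2.998×10⁸ m/s × 1.7850×10^-8 s = 3.85 m.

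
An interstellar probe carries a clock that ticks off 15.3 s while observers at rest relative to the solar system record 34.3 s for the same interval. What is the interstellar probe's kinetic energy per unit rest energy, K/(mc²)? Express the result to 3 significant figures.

From Δt = γΔτ: γ = 34.3/15.3 = 2.24183.
Since K = (γ−1)mc², K/(mc²) = 2.24183 − 1 = 1.24.

1.24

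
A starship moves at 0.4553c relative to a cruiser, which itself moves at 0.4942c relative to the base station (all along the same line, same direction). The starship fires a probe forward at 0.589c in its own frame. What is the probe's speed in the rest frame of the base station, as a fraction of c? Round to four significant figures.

0.9365c

First combine the probe and starship (S''→S'): u₁ = (0.589 + 0.4553)/(1 + 0.589×0.4553) = 1.0443/1.2681717 = 0.82347.
Then combine with the cruiser (S'→S): u = (0.82347 + 0.4942)/(1 + 0.82347×0.4942) = 1.31767/1.406958874 = 0.93654.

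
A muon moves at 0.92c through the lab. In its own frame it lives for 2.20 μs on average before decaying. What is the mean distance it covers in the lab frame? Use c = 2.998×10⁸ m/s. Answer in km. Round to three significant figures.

Lorentz factor: γ = (1 − 0.8464)^(−1/2) = 2.5516.
Lab-frame lifetime: Δt = γτ = 2.5516 × 2.20 μs = 5.6135 μs.
Distance: d = vΔt = 0.92 × 2.998×10⁸ m/s × 5.6135×10^-6 s = 1550 m = 1.55 km.

1.55 km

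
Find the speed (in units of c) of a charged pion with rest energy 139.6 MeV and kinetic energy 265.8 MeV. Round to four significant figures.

0.9388c

γ = 1 + K/(mc²) = 1 + 265.8/139.6 = 2.904.
β = √(1 − 1/γ²) = √(1 − 0.118579) = √0.881421 = 0.9388.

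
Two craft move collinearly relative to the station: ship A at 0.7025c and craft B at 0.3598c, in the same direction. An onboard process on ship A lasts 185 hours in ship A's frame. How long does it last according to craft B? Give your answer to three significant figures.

The velocity of ship A relative to craft B is (0.7025 − 0.3598)c / (1 − 0.7025×0.3598) = 0.45862c; relative speed 0.45862c.
At |u| = 0.45862c, γ = (1 − 0.210332)^(−1/2) = 1.1253.
The clock on ship A records proper time, so craft B measures Δt = γΔτ = 1.1253 × 185 = 208 hours.

208 hours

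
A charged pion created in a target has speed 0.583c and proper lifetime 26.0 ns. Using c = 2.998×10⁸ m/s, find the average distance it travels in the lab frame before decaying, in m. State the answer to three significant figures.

5.59 m

With β = 0.583, γ = 1/√(1 − 0.583²) = 1/√0.660111 = 1.2308.
Lab-frame lifetime: Δt = γτ = 1.2308 × 26.0 ns = 32.001 ns.
Distance: d = vΔt = 0.583 × 2.998×10⁸ m/s × 3.2001×10^-8 s = 5.59 m.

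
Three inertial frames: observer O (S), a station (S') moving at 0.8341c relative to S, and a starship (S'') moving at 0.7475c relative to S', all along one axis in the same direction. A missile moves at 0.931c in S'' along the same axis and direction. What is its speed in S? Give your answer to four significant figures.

0.9991c

Apply u = (u'+v)/(1+u'v) twice. Missile in the station frame: (0.931+0.7475)/(1+0.931·0.7475) = 1.6785/1.6959225 = 0.98973c.
That velocity, transformed to the rest frame of observer O: (0.98973+0.8341)/(1+0.98973·0.8341) = 1.82383/1.825533793 = 0.99907c.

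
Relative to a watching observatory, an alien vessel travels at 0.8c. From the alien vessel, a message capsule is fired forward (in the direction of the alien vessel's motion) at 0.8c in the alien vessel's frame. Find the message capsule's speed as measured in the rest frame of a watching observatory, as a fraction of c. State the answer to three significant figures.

0.976c

In units of c, u = (u' + v)/(1 + u'v) with u' = 0.8 and v = 0.8.
Numerator: 0.8 + 0.8 = 1.6. Denominator: 1 + (0.8)(0.8) = 1.64.
u = 1.6/1.64 = 0.97561, so the speed is 0.976c.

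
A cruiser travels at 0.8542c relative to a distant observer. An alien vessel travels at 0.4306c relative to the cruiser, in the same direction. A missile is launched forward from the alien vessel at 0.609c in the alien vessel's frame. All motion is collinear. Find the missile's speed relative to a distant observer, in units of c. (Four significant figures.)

0.9849c

Compose velocities in two stages. Stage 1 (into S'): u₁ = (0.609+0.4306)/(1+0.609×0.4306) = 0.82362.
Stage 2 (into S): u = (0.82362+0.8542)/(1+0.82362×0.8542) = 0.9849, so the speed is 0.9849c.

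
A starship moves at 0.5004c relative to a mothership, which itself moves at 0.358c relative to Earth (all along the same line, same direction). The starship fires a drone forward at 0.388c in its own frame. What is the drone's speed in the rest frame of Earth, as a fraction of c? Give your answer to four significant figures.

0.8702c

First combine the drone and starship (S''→S'): u₁ = (0.388 + 0.5004)/(1 + 0.388×0.5004) = 0.8884/1.1941552 = 0.74396.
Then combine with the mothership (S'→S): u = (0.74396 + 0.358)/(1 + 0.74396×0.358) = 1.10196/1.26633768 = 0.87019.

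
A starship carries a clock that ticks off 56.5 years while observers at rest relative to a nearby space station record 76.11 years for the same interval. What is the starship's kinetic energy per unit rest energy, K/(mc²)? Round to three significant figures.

From Δt = γΔτ: γ = 76.11/56.5 = 1.34708.
Since K = (γ−1)mc², K/(mc²) = 1.34708 − 1 = 0.347.

0.347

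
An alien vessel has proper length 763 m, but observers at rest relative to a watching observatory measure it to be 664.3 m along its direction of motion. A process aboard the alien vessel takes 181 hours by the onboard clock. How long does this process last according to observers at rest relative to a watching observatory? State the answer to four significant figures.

Length contraction gives γ = L₀/L = 763/664.3 = 1.14858.
The same γ dilates the second interval: 1.14858 × 181 hours = 207.9 hours.

207.9 hours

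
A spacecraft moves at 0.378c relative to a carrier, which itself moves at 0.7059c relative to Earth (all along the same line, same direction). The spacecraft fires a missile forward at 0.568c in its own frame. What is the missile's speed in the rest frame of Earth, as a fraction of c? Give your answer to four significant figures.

0.9580c

First combine the missile and spacecraft (S''→S'): u₁ = (0.568 + 0.378)/(1 + 0.568×0.378) = 0.946/1.214704 = 0.77879.
Then combine with the carrier (S'→S): u = (0.77879 + 0.7059)/(1 + 0.77879×0.7059) = 1.48469/1.549747861 = 0.95802.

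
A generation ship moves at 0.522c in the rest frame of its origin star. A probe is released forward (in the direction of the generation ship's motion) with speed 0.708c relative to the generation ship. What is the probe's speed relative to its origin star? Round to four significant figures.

0.8981c

In units of c, u = (u' + v)/(1 + u'v) with u' = 0.708 and v = 0.522.
Numerator: 0.708 + 0.522 = 1.23. Denominator: 1 + (0.708)(0.522) = 1.369576.
u = 1.23/1.369576 = 0.89809, so the speed is 0.8981c.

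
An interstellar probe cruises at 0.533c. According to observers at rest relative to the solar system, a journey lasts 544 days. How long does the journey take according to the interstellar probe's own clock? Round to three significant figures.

γ = 1/√(1 − β²) = 1/√(1 − 0.284089) = 1/√0.715911 = 1/0.846115 = 1.1819.
The moving clock records proper time: Δτ = Δt/γ = 544/1.1819 = 460 days.

460 days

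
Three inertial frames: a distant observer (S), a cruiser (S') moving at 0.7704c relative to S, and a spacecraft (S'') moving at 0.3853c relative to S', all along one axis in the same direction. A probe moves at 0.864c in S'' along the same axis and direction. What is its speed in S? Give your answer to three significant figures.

0.992c

First combine the probe and spacecraft (S''→S'): u₁ = (0.864 + 0.3853)/(1 + 0.864×0.3853) = 1.2493/1.3328992 = 0.93728.
Then combine with the cruiser (S'→S): u = (0.93728 + 0.7704)/(1 + 0.93728×0.7704) = 1.70768/1.722080512 = 0.99164.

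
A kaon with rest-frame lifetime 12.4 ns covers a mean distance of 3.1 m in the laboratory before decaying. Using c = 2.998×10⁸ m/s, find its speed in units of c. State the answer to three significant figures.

Let x = d/(cτ) = 3.100 m / (2.998×10⁸ m/s × 1.240×10^-8 s) = 0.83389. Since d = βγcτ, x = βγ = β/√(1−β²).
Solving: β² = x²/(1+x²) = 0.695373/1.695373 = 0.410159, so β = 0.640.

0.640c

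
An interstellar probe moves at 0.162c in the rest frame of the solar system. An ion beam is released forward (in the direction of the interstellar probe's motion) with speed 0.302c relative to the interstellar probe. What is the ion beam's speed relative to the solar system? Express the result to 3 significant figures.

0.442c

In units of c, u = (u' + v)/(1 + u'v) with u' = 0.302 and v = 0.162.
Numerator: 0.302 + 0.162 = 0.464. Denominator: 1 + (0.302)(0.162) = 1.048924.
u = 0.464/1.048924 = 0.44236, so the speed is 0.442c.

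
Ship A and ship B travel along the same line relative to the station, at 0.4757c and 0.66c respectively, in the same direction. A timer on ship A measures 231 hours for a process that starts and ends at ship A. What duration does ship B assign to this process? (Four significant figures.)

239.8 hours

The velocity of ship A relative to ship B is (0.4757 − 0.66)c / (1 − 0.4757×0.66) = −0.26864c; relative speed 0.26864c.
γ for this relative speed: γ = 1/√(1 − 0.0721674) = 1.0382.
Ship A's interval is proper; time dilation gives Δt_B = γΔτ = 1.0382 × 231 hours = 239.8 hours.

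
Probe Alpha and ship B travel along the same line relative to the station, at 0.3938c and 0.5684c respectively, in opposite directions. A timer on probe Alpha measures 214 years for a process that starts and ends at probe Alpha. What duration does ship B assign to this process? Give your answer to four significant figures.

346.3 years

Transform probe Alpha's velocity into ship B's frame: (0.3938 + 0.5684)/(1 + 0.3938·0.5684) = 0.9622/1.22383592, so the relative speed is 0.78622c.
γ for this relative speed: γ = 1/√(1 − 0.618142) = 1.6183.
Probe Alpha's interval is proper; time dilation gives Δt_B = γΔτ = 1.6183 × 214 years = 346.3 years.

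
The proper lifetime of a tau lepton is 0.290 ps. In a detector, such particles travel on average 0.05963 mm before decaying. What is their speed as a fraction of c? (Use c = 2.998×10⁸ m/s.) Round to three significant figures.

0.566c

d = βγcτ ⇒ βγ = d/(cτ) = 5.963×10^-5 m / (8.6942×10^-5 m) = 0.68586.
β = (βγ)/√(1+(βγ)²) = 0.68586/√1.470404 = 0.566.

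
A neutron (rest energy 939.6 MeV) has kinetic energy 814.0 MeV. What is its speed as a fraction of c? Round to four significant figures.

K = (γ−1)mc², so γ = 1 + 814.0/939.6 = 1.8663.
Then v/c = √(1 − γ⁻²) = √(1 − 0.287103) = √0.712897 = 0.8443.

0.8443c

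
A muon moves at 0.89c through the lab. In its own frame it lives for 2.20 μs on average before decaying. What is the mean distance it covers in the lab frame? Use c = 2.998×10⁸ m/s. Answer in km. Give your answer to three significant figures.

1.29 km

β² = 0.7921, so γ = 1/√0.2079 = 2.1932.
Lab-frame lifetime: Δt = γτ = 2.1932 × 2.20 μs = 4.825 μs.
Distance: d = vΔt = 0.89 × 2.998×10⁸ m/s × 4.8250×10^-6 s = 1290 m = 1.29 km.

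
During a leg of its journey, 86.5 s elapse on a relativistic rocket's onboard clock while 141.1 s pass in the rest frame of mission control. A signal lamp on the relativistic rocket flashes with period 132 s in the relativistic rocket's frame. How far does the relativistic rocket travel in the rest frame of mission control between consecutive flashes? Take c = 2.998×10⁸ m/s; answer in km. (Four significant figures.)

5.100×10^7 km

The time-dilation ratio gives γ = 141.1/86.5 = 1.63121.
β = √(1 − 1/γ²) = 0.79005. Lab-frame period = γτ = 1.63121×132 s = 215.32 s. Distance = βc × γτ = 0.79005 × 2.998×10⁸ m/s × 215.32 s = 5.1000×10^10 m = 5.100×10^7 km.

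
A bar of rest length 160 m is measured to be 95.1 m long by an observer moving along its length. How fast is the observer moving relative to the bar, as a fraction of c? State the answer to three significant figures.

0.804c

Length contraction gives γ = L₀/L = 160/95.1 = 1.6824.
β = √(1 − 1/γ²) = √0.646702 = 0.804.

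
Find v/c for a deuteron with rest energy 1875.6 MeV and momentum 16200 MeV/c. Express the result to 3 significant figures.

0.993

pc/(mc²) = 16200/1875.6 = 8.6372 = βγ = β/√(1−β²).
So β² = x²/(1 + x²) with x = 8.6372: x² = 74.6012, β² = 74.6012/75.6012 = 0.986773, β = 0.993.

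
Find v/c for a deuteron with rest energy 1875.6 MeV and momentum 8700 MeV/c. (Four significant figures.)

0.9775

βγ = pc/(mc²) = 8700/1875.6 = 4.6385.
Since γ² = 1 + (βγ)² = 22.5157, γ = √22.5157 = 4.74507, and β = (βγ)/γ = 4.6385/4.74507 = 0.9775.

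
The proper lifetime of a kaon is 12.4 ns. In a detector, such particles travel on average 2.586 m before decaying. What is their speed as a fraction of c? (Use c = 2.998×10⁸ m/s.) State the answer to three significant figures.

d = βγcτ ⇒ βγ = d/(cτ) = 2.586 m / (3.71752 m) = 0.69563.
β = (βγ)/√(1+(βγ)²) = 0.69563/√1.483901 = 0.571.

0.571c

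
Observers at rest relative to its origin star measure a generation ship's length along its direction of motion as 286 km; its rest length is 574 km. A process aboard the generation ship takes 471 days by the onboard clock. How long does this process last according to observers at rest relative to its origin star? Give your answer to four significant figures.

945.3 days

γ = L₀/L = 574/286 = 2.00699.
The same γ dilates the second interval: 2.00699 × 471 days = 945.3 days.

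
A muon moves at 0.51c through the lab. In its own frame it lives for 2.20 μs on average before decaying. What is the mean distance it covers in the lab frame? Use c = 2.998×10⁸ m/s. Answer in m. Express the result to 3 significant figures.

Lorentz factor: γ = (1 − 0.2601)^(−1/2) = 1.1626.
Lab-frame lifetime: Δt = γτ = 1.1626 × 2.20 μs = 2.5577 μs.
Distance: d = vΔt = 0.51 × 2.998×10⁸ m/s × 2.5577×10^-6 s = 391 m.

391 m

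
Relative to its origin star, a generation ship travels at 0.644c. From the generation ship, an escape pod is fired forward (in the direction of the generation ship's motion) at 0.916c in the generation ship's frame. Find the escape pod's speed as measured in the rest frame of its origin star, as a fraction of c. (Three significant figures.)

Relativistic velocity addition: u = (u' + v)/(1 + u'v/c²), with u' = 0.916c and v = 0.644c.
Numerator: 0.916 + 0.644 = 1.56. Denominator: 1 + (0.916)(0.644) = 1.589904.
u = 1.56/1.589904 = 0.98119, so the speed is 0.981c.

0.981c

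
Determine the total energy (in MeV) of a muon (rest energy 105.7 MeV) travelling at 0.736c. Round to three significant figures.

γ = 1/√(1 − β²) = 1/√(1 − 0.541696) = 1/√0.458304 = 1/0.676982 = 1.4771.
Total energy: E = γmc² = 1.4771 × 105.7 MeV = 156 MeV.

156 MeV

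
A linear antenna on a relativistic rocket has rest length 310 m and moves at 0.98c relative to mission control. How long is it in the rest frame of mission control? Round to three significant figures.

61.7 m

Lorentz factor: γ = (1 − 0.9604)^(−1/2) = 5.0252.
Length contraction: L = L₀/γ = 310/5.0252 = 61.7 m.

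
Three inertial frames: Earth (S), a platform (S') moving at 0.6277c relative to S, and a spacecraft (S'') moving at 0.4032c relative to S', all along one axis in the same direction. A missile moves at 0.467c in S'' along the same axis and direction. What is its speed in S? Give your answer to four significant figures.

Compose velocities in two stages. Stage 1 (into S'): u₁ = (0.467+0.4032)/(1+0.467×0.4032) = 0.73231.
Stage 2 (into S): u = (0.73231+0.6277)/(1+0.73231×0.6277) = 0.93172, so the speed is 0.9317c.

0.9317c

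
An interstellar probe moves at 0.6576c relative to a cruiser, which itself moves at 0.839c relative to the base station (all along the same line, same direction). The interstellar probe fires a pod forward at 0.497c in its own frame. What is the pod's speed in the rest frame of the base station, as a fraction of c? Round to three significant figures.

0.988c

Compose velocities in two stages. Stage 1 (into S'): u₁ = (0.497+0.6576)/(1+0.497×0.6576) = 0.8702.
Stage 2 (into S): u = (0.8702+0.839)/(1+0.8702×0.839) = 0.98792, so the speed is 0.988c.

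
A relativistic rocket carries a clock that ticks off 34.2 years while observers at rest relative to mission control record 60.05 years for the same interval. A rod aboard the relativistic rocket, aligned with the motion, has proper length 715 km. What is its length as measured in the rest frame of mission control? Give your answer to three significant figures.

407 km

The time-dilation ratio gives γ = 60.05/34.2 = 1.75585.
L = L₀/γ = 715/1.75585 = 407 km.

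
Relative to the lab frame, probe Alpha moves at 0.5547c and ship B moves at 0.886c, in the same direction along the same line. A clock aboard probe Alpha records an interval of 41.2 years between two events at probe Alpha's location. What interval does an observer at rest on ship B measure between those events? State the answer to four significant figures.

54.31 years

The velocity of probe Alpha relative to ship B is (0.5547 − 0.886)c / (1 − 0.5547×0.886) = −0.65148c; relative speed 0.65148c.
At |u| = 0.65148c, γ = (1 − 0.424426)^(−1/2) = 1.3181.
The clock on probe Alpha records proper time, so ship B measures Δt = γΔτ = 1.3181 × 41.2 = 54.31 years.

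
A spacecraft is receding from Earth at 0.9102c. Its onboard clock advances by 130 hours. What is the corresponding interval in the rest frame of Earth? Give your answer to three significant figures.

314 hours

γ = 1/√(1 − β²) = 1/√(1 − 0.82846404) = 1/√0.17153596 = 1/0.414169 = 2.4145.
The onboard clock measures proper time, so the interval in the rest frame of Earth is dilated: Δt = γ·Δτ = 2.4145 × 130 hours = 314 hours.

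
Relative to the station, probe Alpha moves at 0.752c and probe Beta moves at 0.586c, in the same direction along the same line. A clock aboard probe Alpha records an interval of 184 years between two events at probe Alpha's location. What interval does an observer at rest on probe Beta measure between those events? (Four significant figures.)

Speed of probe Alpha in probe Beta's frame: u = (v_A − v_B)/(1 − v_A v_B/c²) = (0.752 − 0.586)/(1 − 0.752×0.586) = 0.166/0.559328 = 0.29678; |u| = 0.29678c.
γ for this relative speed: γ = 1/√(1 − 0.0880784) = 1.0472.
Probe Alpha's interval is proper; time dilation gives Δt_B = γΔτ = 1.0472 × 184 years = 192.7 years.

192.7 years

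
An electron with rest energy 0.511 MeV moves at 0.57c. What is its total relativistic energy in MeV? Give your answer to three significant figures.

0.622 MeV

γ = 1/√(1 − β²) = 1/√(1 − 0.3249) = 1/√0.6751 = 1/0.821645 = 1.2171.
Total energy: E = γmc² = 1.2171 × 0.511 MeV = 0.622 MeV.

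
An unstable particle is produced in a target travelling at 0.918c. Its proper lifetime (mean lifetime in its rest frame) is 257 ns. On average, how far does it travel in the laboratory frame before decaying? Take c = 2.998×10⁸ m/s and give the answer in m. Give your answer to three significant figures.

178 m

γ = 1/√(1 − β²) = 1/√(1 − 0.842724) = 1/√0.157276 = 1/0.39658 = 2.5216.
Lab-frame lifetime: Δt = γτ = 2.5216 × 257 ns = 648.05 ns.
Distance: d = vΔt = 0.918 × 2.998×10⁸ m/s × 6.4805×10^-7 s = 178 m.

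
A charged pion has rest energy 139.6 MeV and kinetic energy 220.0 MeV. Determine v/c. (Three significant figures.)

K = (γ−1)mc², so γ = 1 + 220.0/139.6 = 2.5759.
Then v/c = √(1 − γ⁻²) = √(1 − 0.15071) = √0.84929 = 0.922.

0.922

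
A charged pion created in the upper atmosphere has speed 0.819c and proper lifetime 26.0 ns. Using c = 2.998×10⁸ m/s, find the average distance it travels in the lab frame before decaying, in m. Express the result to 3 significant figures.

With β = 0.819, γ = 1/√(1 − 0.819²) = 1/√0.329239 = 1.7428.
Lab-frame lifetime: Δt = γτ = 1.7428 × 26.0 ns = 45.313 ns.
Distance: d = vΔt = 0.819 × 2.998×10⁸ m/s × 4.5313×10^-8 s = 11.1 m.

11.1 m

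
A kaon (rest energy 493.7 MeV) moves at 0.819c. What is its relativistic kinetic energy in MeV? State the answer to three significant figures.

367 MeV

With β = 0.819, γ = 1/√(1 − 0.819²) = 1/√0.329239 = 1.74279.
Kinetic energy: K = (γ − 1)mc² = (1.74279 − 1) × 493.7 MeV = 0.74279 × 493.7 = 367 MeV.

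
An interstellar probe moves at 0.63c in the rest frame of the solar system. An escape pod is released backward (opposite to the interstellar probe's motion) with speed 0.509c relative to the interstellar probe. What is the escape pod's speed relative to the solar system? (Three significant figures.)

0.178c

In units of c, u = (u' + v)/(1 + u'v) with u' = −0.509 and v = 0.63.
Numerator: −0.509 + 0.63 = 0.121. Denominator: 1 + (−0.509)(0.63) = 0.67933.
u = 0.121/0.67933 = 0.17812, so the speed is 0.178c.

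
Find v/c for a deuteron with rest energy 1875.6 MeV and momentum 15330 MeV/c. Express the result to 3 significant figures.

0.993

pc/(mc²) = 15330/1875.6 = 8.1734 = βγ = β/√(1−β²).
So β² = x²/(1 + x²) with x = 8.1734: x² = 66.8045, β² = 66.8045/67.8045 = 0.985252, β = 0.993.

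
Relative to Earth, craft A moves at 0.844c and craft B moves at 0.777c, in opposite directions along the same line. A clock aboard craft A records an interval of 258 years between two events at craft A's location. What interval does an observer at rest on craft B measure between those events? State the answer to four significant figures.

1265 years

The velocity of craft A relative to craft B is (0.844 + 0.777)c / (1 + 0.844×0.777) = 0.97899c; relative speed 0.97899c.
At |u| = 0.97899c, γ = (1 − 0.958421)^(−1/2) = 4.9041.
Craft A's interval is proper; time dilation gives Δt_B = γΔτ = 4.9041 × 258 years = 1265 years.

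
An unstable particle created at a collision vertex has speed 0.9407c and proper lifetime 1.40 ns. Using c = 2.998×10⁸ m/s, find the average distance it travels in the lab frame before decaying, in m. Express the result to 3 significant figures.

1.16 m

With β = 0.9407, γ = 1/√(1 − 0.9407²) = 1/√0.11508351 = 2.9478.
Lab-frame lifetime: Δt = γτ = 2.9478 × 1.40 ns = 4.1269 ns.
Distance: d = vΔt = 0.9407 × 2.998×10⁸ m/s × 4.1269×10^-9 s = 1.16 m.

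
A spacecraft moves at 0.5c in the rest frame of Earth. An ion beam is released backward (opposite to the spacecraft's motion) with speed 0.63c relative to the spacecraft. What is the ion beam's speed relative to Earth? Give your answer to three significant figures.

0.190c

In units of c, u = (u' + v)/(1 + u'v) with u' = −0.63 and v = 0.5.
Numerator: −0.63 + 0.5 = −0.13. Denominator: 1 + (−0.63)(0.5) = 0.685.
u = −0.13/0.685 = −0.18978, so the speed is 0.190c.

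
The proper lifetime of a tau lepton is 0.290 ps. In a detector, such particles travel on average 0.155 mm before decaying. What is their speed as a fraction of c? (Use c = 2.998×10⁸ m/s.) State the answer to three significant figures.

d = βγcτ ⇒ βγ = d/(cτ) = 1.550×10^-4 m / (8.6942×10^-5 m) = 1.7828.
β = (βγ)/√(1+(βγ)²) = 1.7828/√4.17838 = 0.872.

0.872c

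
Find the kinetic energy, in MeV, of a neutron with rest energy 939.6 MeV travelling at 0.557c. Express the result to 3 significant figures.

192 MeV

With β = 0.557, γ = 1/√(1 − 0.557²) = 1/√0.689751 = 1.20408.
Kinetic energy: K = (γ − 1)mc² = (1.20408 − 1) × 939.6 MeV = 0.20408 × 939.6 = 192 MeV.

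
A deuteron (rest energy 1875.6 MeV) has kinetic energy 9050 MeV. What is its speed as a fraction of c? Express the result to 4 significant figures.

0.9852c

K = (γ−1)mc², so γ = 1 + 9050/1875.6 = 5.8251.
Then v/c = √(1 − γ⁻²) = √(1 − 0.0294709) = √0.9705291 = 0.9852.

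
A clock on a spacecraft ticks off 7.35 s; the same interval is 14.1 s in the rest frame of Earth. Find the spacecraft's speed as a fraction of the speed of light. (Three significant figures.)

0.853c

γ = Δt/Δτ = 14.1/7.35 = 1.9184.
β = √(1 − 1/γ²) = √(1 − 0.27172) = √0.72828 = 0.853.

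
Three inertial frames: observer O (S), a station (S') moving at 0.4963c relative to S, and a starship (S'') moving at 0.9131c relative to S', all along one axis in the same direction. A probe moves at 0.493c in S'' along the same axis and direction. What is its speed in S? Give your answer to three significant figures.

0.990c

Apply u = (u'+v)/(1+u'v) twice. Probe in the station frame: (0.493+0.9131)/(1+0.493·0.9131) = 1.4061/1.4501583 = 0.96962c.
That velocity, transformed to the rest frame of observer O: (0.96962+0.4963)/(1+0.96962·0.4963) = 1.46592/1.481222406 = 0.98967c.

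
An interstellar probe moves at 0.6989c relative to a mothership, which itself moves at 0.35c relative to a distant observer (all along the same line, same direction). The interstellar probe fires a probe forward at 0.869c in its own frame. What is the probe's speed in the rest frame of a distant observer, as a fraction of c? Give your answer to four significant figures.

First combine the probe and interstellar probe (S''→S'): u₁ = (0.869 + 0.6989)/(1 + 0.869×0.6989) = 1.5679/1.6073441 = 0.97546.
Then combine with the mothership (S'→S): u = (0.97546 + 0.35)/(1 + 0.97546×0.35) = 1.32546/1.341411 = 0.98811.

0.9881c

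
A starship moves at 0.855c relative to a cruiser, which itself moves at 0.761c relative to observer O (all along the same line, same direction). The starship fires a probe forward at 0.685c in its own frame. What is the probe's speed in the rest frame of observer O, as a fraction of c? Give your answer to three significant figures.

Compose velocities in two stages. Stage 1 (into S'): u₁ = (0.685+0.855)/(1+0.685×0.855) = 0.9712.
Stage 2 (into S): u = (0.9712+0.761)/(1+0.9712×0.761) = 0.99604, so the speed is 0.996c.

0.996c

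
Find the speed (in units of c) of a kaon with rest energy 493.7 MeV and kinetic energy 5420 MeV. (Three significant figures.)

γ = 1 + K/(mc²) = 1 + 5420/493.7 = 11.978.
β = √(1 − 1/γ²) = √(1 − 0.00696998) = √0.99303002 = 0.997.

0.997c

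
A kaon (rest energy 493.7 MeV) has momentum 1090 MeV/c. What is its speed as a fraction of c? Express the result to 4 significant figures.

0.9109c

βγ = pc/(mc²) = 1090/493.7 = 2.2078.
Since γ² = 1 + (βγ)² = 5.87438, γ = √5.87438 = 2.42371, and β = (βγ)/γ = 2.2078/2.42371 = 0.9109.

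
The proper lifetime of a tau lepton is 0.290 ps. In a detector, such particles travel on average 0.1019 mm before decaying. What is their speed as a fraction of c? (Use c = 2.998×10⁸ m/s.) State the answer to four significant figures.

0.7607c

Lab distance = (lab lifetime)·v = γτ·βc, so βγ = d/(cτ) = 1.019×10^-4/(2.998×10⁸ × 2.900×10^-13) = 1.172.
With βγ = 1.172: γ² = 1 + (βγ)² = 2.37358, and β = (βγ)/γ = 1.172/1.54064 = 0.7607.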